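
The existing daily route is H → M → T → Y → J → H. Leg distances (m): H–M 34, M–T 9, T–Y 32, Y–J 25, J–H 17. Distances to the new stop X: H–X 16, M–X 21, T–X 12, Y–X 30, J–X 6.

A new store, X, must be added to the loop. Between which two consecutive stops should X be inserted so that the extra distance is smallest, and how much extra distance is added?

Insertion cost between consecutive stops i–j is d(i,X) + d(X,j) − d(i,j):
  between H and M: 16 + 21 − 34 = 3
  between M and T: 21 + 12 − 9 = 24
  between T and Y: 12 + 30 − 32 = 10
  between Y and J: 30 + 6 − 25 = 11
  between J and H: 6 + 16 − 17 = 5
Cheapest insertion is between H and M, adding 3.
New total = 117 + 3 = 120.

Adding 3 m by placing X on the H–M leg.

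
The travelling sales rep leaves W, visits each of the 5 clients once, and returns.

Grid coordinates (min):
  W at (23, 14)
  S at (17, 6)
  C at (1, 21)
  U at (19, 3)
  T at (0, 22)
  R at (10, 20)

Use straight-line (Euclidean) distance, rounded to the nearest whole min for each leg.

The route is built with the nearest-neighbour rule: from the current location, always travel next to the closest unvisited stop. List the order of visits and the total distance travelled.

Nearest-neighbour total = 67 min; route W → S → U → R → C → T → W.

W → [S:10 / U:12 / R:14 / C:23 / T:24] → S (10)
S → [U:4 / R:16 / C:22 / T:23] → U (4)
U → [R:19 / C:25 / T:27] → R (19)
R → [C:9 / T:10] → C (9)
C → [T:1] → T (1)
Return T→W: 24.
Total = 10 + 4 + 19 + 9 + 1 + 24 = 67.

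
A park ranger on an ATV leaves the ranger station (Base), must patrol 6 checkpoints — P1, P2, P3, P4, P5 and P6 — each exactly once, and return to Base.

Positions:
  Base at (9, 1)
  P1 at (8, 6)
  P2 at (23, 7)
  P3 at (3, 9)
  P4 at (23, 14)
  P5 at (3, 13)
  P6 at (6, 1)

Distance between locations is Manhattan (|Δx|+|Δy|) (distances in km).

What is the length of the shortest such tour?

68 km — the shortest possible round trip.

With 6 stops there are 6!/2 = 360 distinct round trips (a route and its reverse cost the same).
Base→P1→P2→P3→P4→P5→P6→Base: 6+16+22+25+21+15+3 = 108
Base→P1→P2→P3→P4→P6→P5→Base: 6+16+22+25+30+15+18 = 132
Base→P1→P2→P3→P5→P4→P6→Base: 6+16+22+4+21+30+3 = 102
Base→P1→P2→P3→P5→P6→P4→Base: 6+16+22+4+15+30+27 = 120
Base→P1→P2→P3→P6→P4→P5→Base: 6+16+22+11+30+21+18 = 124
Base→P1→P2→P3→P6→P5→P4→Base: 6+16+22+11+15+21+27 = 118
Base→P1→P2→P4→P3→P5→P6→Base: 6+16+7+25+4+15+3 = 76
Base→P1→P2→P4→P3→P6→P5→Base: 6+16+7+25+11+15+18 = 98
… (352 more)
Base→P1→P2→P4→P5→P3→P6→Base: 6+16+7+21+4+11+3 = 68  ← best
The minimum is 68.
One optimal route: Base → P1 → P2 → P4 → P5 → P3 → P6 → Base (or its reverse).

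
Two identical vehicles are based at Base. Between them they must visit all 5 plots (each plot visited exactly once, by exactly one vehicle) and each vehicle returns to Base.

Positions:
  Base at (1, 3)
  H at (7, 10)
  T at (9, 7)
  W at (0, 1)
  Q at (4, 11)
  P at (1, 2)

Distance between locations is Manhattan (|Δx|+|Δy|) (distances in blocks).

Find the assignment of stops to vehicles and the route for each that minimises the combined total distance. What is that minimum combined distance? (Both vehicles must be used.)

There are 2^4 − 1 = 15 ways to divide the 5 stops into two non-empty groups. For each, the best each vehicle can do is its own shortest tour through its group:
  {H} + {T, W, Q, P}: 26 + 38 = 64
  {T} + {H, W, Q, P}: 24 + 34 = 58
  {H, T} + {W, Q, P}: 30 + 28 = 58
  {W} + {H, T, Q, P}: 6 + 34 = 40
  {H, W} + {T, Q, P}: 32 + 34 = 66
  {T, W} + {H, Q, P}: 30 + 30 = 60
  … (15 splits in total)
  {H, T, Q} + {W, P}: 32 + 6 = 38  ← best
Best: vehicle 1 Base → T → H → Q → Base = 32; vehicle 2 Base → W → P → Base = 6; combined 38.

38 blocks — the smallest possible combined total.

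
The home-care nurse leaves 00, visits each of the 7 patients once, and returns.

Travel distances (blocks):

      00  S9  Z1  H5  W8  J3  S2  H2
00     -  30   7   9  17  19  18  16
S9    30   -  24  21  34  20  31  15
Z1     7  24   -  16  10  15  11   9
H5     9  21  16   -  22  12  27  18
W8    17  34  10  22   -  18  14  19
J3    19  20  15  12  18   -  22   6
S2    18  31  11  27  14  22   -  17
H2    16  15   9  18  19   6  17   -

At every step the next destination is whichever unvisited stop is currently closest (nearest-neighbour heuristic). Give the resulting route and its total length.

From 00: distances to unvisited — Z1=7, H5=9, H2=16, W8=17, S2=18, J3=19, S9=30. Nearest is Z1 (7).
From Z1: distances to unvisited — H2=9, W8=10, S2=11, J3=15, H5=16, S9=24. Nearest is H2 (9).
From H2: distances to unvisited — J3=6, S9=15, S2=17, H5=18, W8=19. Nearest is J3 (6).
From J3: distances to unvisited — H5=12, W8=18, S9=20, S2=22. Nearest is H5 (12).
From H5: distances to unvisited — S9=21, W8=22, S2=27. Nearest is S9 (21).
From S9: distances to unvisited — S2=31, W8=34. Nearest is S2 (31).
From S2: distances to unvisited — W8=14. Nearest is W8 (14).
Return W8→00: 17.
Total = 7 + 9 + 6 + 12 + 21 + 31 + 14 + 17 = 117.

117 blocks along 00 → Z1 → H2 → J3 → H5 → S9 → S2 → W8 → 00.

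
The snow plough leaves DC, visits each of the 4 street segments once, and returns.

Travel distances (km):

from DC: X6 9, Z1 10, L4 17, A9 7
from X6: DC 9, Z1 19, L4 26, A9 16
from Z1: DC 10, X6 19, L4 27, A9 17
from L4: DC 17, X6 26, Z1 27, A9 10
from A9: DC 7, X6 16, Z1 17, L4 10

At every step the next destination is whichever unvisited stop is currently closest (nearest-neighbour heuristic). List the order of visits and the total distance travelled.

72 km along DC → A9 → L4 → X6 → Z1 → DC.

DC → [A9:7 / X6:9 / Z1:10 / L4:17] → A9 (7)
A9 → [L4:10 / X6:16 / Z1:17] → L4 (10)
L4 → [X6:26 / Z1:27] → X6 (26)
X6 → [Z1:19] → Z1 (19)
Return Z1→DC: 10.
Total = 7 + 10 + 26 + 19 + 10 = 72.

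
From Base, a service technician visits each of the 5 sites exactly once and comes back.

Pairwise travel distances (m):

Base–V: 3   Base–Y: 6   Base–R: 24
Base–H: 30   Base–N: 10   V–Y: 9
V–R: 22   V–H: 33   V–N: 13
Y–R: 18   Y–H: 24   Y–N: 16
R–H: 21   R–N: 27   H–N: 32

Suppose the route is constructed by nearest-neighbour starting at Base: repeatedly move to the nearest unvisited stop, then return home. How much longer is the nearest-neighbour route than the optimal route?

The nearest-neighbour route is 13 m longer than optimal.

Base: V=3, Y=6, N=10, R=24, H=30 ⇒ V
V: Y=9, N=13, R=22, H=33 ⇒ Y
Y: N=16, R=18, H=24 ⇒ N
N: R=27, H=32 ⇒ R
R: H=21 ⇒ H
NN route Base → V → Y → N → R → H → Base costs 106.
Optimal: Base → V → Y → R → H → N → Base costs 93 (by enumerating all 60 distinct tours).
Excess = 106 − 93 = 13.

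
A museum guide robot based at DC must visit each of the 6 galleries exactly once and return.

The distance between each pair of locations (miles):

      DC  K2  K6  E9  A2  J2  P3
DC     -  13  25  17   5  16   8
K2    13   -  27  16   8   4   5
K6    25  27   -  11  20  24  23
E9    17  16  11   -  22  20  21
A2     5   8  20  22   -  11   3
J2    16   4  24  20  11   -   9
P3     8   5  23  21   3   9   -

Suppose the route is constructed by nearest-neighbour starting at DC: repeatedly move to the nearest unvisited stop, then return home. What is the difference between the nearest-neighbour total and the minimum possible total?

From DC: A2=5, P3=8, K2=13, J2=16, E9=17, K6=25 → choose A2 (5).
From A2: P3=3, K2=8, J2=11, K6=20, E9=22 → choose P3 (3).
From P3: K2=5, J2=9, E9=21, K6=23 → choose K2 (5).
From K2: J2=4, E9=16, K6=27 → choose J2 (4).
From J2: E9=20, K6=24 → choose E9 (20).
From E9: K6=11 → choose K6 (11).
NN route DC → A2 → P3 → K2 → J2 → E9 → K6 → DC costs 73.
Optimal: DC → E9 → K6 → J2 → K2 → P3 → A2 → DC costs 69 (by enumerating all 360 distinct tours).
Excess = 73 − 69 = 4.

Excess over optimum: 4 miles.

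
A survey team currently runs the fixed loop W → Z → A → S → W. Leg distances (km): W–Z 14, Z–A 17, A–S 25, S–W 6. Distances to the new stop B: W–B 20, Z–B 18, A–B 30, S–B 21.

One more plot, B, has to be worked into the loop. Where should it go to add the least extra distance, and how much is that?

Insertion cost between consecutive stops i–j is d(i,B) + d(B,j) − d(i,j):
  between W and Z: 20 + 18 − 14 = 24
  between Z and A: 18 + 30 − 17 = 31
  between A and S: 30 + 21 − 25 = 26
  between S and W: 21 + 20 − 6 = 35
Cheapest insertion is between W and Z, adding 24.
New total = 62 + 24 = 86.

Adding 24 km by placing B on the W–Z leg.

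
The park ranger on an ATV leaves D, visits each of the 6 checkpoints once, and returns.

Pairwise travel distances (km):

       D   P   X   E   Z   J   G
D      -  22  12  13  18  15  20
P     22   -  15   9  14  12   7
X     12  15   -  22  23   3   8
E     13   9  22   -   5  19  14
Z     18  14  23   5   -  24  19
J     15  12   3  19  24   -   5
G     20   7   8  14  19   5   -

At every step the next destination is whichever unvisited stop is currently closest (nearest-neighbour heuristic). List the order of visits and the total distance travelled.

Nearest-neighbour total = 59 km; route D → X → J → G → P → E → Z → D.

D → [X:12 / E:13 / J:15 / Z:18 / G:20 / P:22] → X (12)
X → [J:3 / G:8 / P:15 / E:22 / Z:23] → J (3)
J → [G:5 / P:12 / E:19 / Z:24] → G (5)
G → [P:7 / E:14 / Z:19] → P (7)
P → [E:9 / Z:14] → E (9)
E → [Z:5] → Z (5)
Return Z→D: 18.
Total = 12 + 3 + 5 + 7 + 9 + 5 + 18 = 59.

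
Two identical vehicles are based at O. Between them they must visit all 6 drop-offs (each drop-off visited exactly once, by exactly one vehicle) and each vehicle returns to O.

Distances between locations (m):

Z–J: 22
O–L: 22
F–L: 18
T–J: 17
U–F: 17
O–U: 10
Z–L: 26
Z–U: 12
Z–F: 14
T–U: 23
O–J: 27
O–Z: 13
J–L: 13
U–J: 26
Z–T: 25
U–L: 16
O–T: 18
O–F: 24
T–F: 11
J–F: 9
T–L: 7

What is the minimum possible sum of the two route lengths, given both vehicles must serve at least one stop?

Try each way of splitting the stops between the two vehicles (each non-empty) and, for each split, find the best tour for each vehicle:
  {Z} + {T, U, J, F, L}: 26 + 74 = 100
  {T} + {Z, U, J, F, L}: 36 + 75 = 111
  {Z, T} + {U, J, F, L}: 56 + 71 = 127
  {U} + {Z, T, J, F, L}: 20 + 74 = 94
  {Z, U} + {T, J, F, L}: 35 + 71 = 106
  {T, U} + {Z, J, F, L}: 51 + 71 = 122
  … (31 splits in total)
Best: vehicle 1 O → U → O = 20; vehicle 2 O → Z → F → J → L → T → O = 74; combined 94.

94 m — the smallest possible combined total.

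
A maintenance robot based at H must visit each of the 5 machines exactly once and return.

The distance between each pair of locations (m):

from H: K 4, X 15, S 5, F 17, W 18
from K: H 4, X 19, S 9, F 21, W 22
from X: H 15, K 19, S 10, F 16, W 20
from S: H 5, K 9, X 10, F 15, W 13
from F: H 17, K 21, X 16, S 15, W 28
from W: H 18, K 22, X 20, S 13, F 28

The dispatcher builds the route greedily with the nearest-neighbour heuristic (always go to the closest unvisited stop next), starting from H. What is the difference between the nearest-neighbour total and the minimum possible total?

From H: K=4, S=5, X=15, F=17, W=18 → choose K (4).
From K: S=9, X=19, F=21, W=22 → choose S (9).
From S: X=10, W=13, F=15 → choose X (10).
From X: F=16, W=20 → choose F (16).
From F: W=28 → choose W (28).
NN route H → K → S → X → F → W → H costs 85.
Optimal: H → K → S → W → X → F → H costs 79 (by enumerating all 60 distinct tours).
Excess = 85 − 79 = 6.

Excess over optimum: 6 m.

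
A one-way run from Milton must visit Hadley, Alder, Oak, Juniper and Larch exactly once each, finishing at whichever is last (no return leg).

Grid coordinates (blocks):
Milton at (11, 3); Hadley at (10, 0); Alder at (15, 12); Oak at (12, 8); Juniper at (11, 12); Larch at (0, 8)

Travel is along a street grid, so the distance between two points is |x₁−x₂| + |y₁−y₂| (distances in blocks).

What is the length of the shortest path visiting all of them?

Shortest open route: 40 blocks.

There are 5! = 120 possible orderings.
Milton→Hadley→Alder→Oak→Juniper→Larch: 4+17+7+5+15 = 48
Milton→Hadley→Alder→Oak→Larch→Juniper: 4+17+7+12+15 = 55
Milton→Hadley→Alder→Juniper→Oak→Larch: 4+17+4+5+12 = 42
Milton→Hadley→Alder→Juniper→Larch→Oak: 4+17+4+15+12 = 52
Milton→Hadley→Alder→Larch→Oak→Juniper: 4+17+19+12+5 = 57
Milton→Hadley→Alder→Larch→Juniper→Oak: 4+17+19+15+5 = 60
Milton→Hadley→Oak→Alder→Juniper→Larch: 4+10+7+4+15 = 40
Milton→Hadley→Oak→Alder→Larch→Juniper: 4+10+7+19+15 = 55
Milton→Hadley→Oak→Juniper→Alder→Larch: 4+10+5+4+19 = 42
Milton→Hadley→Oak→Juniper→Larch→Alder: 4+10+5+15+19 = 53
Milton→Hadley→Oak→Larch→Alder→Juniper: 4+10+12+19+4 = 49
Milton→Hadley→Oak→Larch→Juniper→Alder: 4+10+12+15+4 = 45
Milton→Hadley→Juniper→Alder→Oak→Larch: 4+13+4+7+12 = 40
Milton→Hadley→Juniper→Alder→Larch→Oak: 4+13+4+19+12 = 52
… (106 more)
The minimum is 40.
One shortest path: Milton → Hadley → Oak → Alder → Juniper → Larch.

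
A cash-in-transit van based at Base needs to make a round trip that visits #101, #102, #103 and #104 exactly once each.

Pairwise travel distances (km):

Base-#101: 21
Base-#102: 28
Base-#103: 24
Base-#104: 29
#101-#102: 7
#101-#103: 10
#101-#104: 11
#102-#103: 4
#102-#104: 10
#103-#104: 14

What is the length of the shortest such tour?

With 4 stops there are 4!/2 = 12 distinct round trips (a route and its reverse cost the same).
Base→#101→#102→#103→#104→Base: 21+7+4+14+29 = 75
Base→#101→#102→#104→#103→Base: 21+7+10+14+24 = 76
Base→#101→#103→#102→#104→Base: 21+10+4+10+29 = 74
Base→#101→#103→#104→#102→Base: 21+10+14+10+28 = 83
Base→#101→#104→#102→#103→Base: 21+11+10+4+24 = 70
Base→#101→#104→#103→#102→Base: 21+11+14+4+28 = 78
Base→#102→#101→#103→#104→Base: 28+7+10+14+29 = 88
Base→#102→#101→#104→#103→Base: 28+7+11+14+24 = 84
Base→#102→#103→#101→#104→Base: 28+4+10+11+29 = 82
Base→#102→#104→#101→#103→Base: 28+10+11+10+24 = 83
Base→#103→#101→#102→#104→Base: 24+10+7+10+29 = 80
Base→#103→#102→#101→#104→Base: 24+4+7+11+29 = 75
The minimum is 70.
One optimal route: Base → #101 → #104 → #102 → #103 → Base (or its reverse).

70 km — the shortest possible round trip.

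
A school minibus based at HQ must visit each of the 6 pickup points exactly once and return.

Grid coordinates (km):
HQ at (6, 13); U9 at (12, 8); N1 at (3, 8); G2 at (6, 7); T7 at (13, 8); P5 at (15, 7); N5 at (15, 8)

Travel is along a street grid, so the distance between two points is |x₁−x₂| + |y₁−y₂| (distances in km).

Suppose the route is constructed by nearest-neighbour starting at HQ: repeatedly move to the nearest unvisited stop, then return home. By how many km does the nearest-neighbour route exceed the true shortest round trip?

Excess over optimum: 2 km.

HQ: G2=6, N1=8, U9=11, T7=12, N5=14, P5=15 ⇒ G2
G2: N1=4, U9=7, T7=8, P5=9, N5=10 ⇒ N1
N1: U9=9, T7=10, N5=12, P5=13 ⇒ U9
U9: T7=1, N5=3, P5=4 ⇒ T7
T7: N5=2, P5=3 ⇒ N5
N5: P5=1 ⇒ P5
NN route HQ → G2 → N1 → U9 → T7 → N5 → P5 → HQ costs 38.
Optimal: HQ → U9 → T7 → N5 → P5 → G2 → N1 → HQ costs 36 (by enumerating all 360 distinct tours).
Excess = 38 − 36 = 2.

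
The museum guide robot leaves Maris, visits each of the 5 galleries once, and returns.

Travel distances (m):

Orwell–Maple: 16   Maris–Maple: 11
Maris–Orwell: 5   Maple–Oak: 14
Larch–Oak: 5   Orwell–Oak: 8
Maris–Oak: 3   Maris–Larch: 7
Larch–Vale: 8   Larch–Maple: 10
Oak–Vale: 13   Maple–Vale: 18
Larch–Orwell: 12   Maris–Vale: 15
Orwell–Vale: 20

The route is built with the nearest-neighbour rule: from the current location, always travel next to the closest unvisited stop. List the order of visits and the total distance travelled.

Nearest-neighbour total = 55 m; route Maris → Oak → Larch → Vale → Maple → Orwell → Maris.

From Maris: distances to unvisited — Oak=3, Orwell=5, Larch=7, Maple=11, Vale=15. Nearest is Oak (3).
From Oak: distances to unvisited — Larch=5, Orwell=8, Vale=13, Maple=14. Nearest is Larch (5).
From Larch: distances to unvisited — Vale=8, Maple=10, Orwell=12. Nearest is Vale (8).
From Vale: distances to unvisited — Maple=18, Orwell=20. Nearest is Maple (18).
From Maple: distances to unvisited — Orwell=16. Nearest is Orwell (16).
Return Orwell→Maris: 5.
Total = 3 + 5 + 8 + 18 + 16 + 5 = 55.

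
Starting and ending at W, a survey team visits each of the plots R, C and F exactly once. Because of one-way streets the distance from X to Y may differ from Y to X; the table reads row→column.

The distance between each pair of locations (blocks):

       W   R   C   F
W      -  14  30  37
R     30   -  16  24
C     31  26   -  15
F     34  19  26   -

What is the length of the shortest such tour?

Shortest round trip = 79 blocks.

W-R-C-F-W: 14+16+15+34 = 79
W-R-F-C-W: 14+24+26+31 = 95
W-C-R-F-W: 30+26+24+34 = 114
W-C-F-R-W: 30+15+19+30 = 94
W-F-R-C-W: 37+19+16+31 = 103
W-F-C-R-W: 37+26+26+30 = 119
The minimum is 79.
One optimal route: W → R → C → F → W.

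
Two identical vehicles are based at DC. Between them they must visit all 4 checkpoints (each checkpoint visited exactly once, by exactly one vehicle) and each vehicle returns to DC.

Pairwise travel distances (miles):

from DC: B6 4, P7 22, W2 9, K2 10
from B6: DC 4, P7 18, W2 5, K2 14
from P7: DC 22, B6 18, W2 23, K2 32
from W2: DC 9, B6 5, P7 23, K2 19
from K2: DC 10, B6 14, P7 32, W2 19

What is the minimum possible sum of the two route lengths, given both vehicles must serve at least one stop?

There are 2^3 − 1 = 7 ways to divide the 4 stops into two non-empty groups. For each, the best each vehicle can do is its own shortest tour through its group:
  {B6} + {P7, W2, K2}: 8 + 74 = 82
  {P7} + {B6, W2, K2}: 44 + 38 = 82
  {B6, P7} + {W2, K2}: 44 + 38 = 82
  {W2} + {B6, P7, K2}: 18 + 64 = 82
  {B6, W2} + {P7, K2}: 18 + 64 = 82
  {P7, W2} + {B6, K2}: 54 + 28 = 82
  … (7 splits in total)
  {B6, P7, W2} + {K2}: 54 + 20 = 74  ← best
Best: vehicle 1 DC → B6 → P7 → W2 → DC = 54; vehicle 2 DC → K2 → DC = 20; combined 74.

74 miles — the smallest possible combined total.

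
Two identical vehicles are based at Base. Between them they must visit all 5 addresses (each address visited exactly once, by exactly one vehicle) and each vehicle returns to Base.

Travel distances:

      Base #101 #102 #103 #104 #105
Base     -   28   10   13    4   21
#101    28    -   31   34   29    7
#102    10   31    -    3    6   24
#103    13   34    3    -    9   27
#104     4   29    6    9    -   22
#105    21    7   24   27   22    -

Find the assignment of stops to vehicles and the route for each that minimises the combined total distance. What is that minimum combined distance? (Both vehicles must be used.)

82 — the smallest possible combined total.

Check every non-empty split of the stops between the two vehicles; for each half take its own optimal tour:
  {#101} + {#102, #103, #104, #105}: 56 + 61 = 117
  {#102} + {#101, #103, #104, #105}: 20 + 75 = 95
  {#101, #102} + {#103, #104, #105}: 69 + 61 = 130
  {#103} + {#101, #102, #104, #105}: 26 + 69 = 95
  {#101, #103} + {#102, #104, #105}: 75 + 55 = 130
  {#102, #103} + {#101, #104, #105}: 26 + 61 = 87
  … (15 splits in total)
  {#102, #103, #104} + {#101, #105}: 26 + 56 = 82  ← best
Best: vehicle 1 Base → #102 → #103 → #104 → Base = 26; vehicle 2 Base → #101 → #105 → Base = 56; combined 82.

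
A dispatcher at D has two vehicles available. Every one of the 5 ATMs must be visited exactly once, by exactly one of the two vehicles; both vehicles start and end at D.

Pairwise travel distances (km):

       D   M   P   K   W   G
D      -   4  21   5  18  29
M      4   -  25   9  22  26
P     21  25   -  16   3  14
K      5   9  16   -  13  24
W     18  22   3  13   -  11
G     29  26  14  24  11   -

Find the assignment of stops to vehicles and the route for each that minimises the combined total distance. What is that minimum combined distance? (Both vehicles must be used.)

Try each way of splitting the stops between the two vehicles (each non-empty) and, for each split, find the best tour for each vehicle:
  {M} + {P, K, W, G}: 8 + 64 = 72
  {P} + {M, K, W, G}: 42 + 59 = 101
  {M, P} + {K, W, G}: 50 + 58 = 108
  {K} + {M, P, W, G}: 10 + 65 = 75
  {M, K} + {P, W, G}: 18 + 64 = 82
  {P, K} + {M, W, G}: 42 + 59 = 101
  … (15 splits in total)
Best: vehicle 1 D → M → D = 8; vehicle 2 D → P → W → G → K → D = 64; combined 72.

72 km — the smallest possible combined total.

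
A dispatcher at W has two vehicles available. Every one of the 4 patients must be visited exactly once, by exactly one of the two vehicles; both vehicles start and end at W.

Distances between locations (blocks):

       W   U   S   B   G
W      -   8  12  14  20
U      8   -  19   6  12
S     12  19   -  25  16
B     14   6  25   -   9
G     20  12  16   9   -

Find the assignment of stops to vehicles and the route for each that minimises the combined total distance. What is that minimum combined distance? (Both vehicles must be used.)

Minimum combined distance: 67 blocks.

Try each way of splitting the stops between the two vehicles (each non-empty) and, for each split, find the best tour for each vehicle:
  {U} + {S, B, G}: 16 + 51 = 67
  {S} + {U, B, G}: 24 + 43 = 67
  {U, S} + {B, G}: 39 + 43 = 82
  {B} + {U, S, G}: 28 + 48 = 76
  {U, B} + {S, G}: 28 + 48 = 76
  {S, B} + {U, G}: 51 + 40 = 91
  … (7 splits in total)
Best: vehicle 1 W → U → W = 16; vehicle 2 W → S → G → B → W = 51; combined 67.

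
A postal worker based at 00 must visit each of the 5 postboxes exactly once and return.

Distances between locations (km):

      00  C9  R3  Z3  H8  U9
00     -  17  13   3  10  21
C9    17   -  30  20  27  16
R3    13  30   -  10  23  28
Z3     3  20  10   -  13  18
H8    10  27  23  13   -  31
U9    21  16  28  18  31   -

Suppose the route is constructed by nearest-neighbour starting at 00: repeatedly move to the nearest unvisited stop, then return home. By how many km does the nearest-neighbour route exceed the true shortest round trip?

00: Z3=3, H8=10, R3=13, C9=17, U9=21 ⇒ Z3
Z3: R3=10, H8=13, U9=18, C9=20 ⇒ R3
R3: H8=23, U9=28, C9=30 ⇒ H8
H8: C9=27, U9=31 ⇒ C9
C9: U9=16 ⇒ U9
NN route 00 → Z3 → R3 → H8 → C9 → U9 → 00 costs 100.
Optimal: 00 → C9 → U9 → R3 → Z3 → H8 → 00 costs 94 (by enumerating all 60 distinct tours).
Excess = 100 − 94 = 6.

Excess over optimum: 6 km.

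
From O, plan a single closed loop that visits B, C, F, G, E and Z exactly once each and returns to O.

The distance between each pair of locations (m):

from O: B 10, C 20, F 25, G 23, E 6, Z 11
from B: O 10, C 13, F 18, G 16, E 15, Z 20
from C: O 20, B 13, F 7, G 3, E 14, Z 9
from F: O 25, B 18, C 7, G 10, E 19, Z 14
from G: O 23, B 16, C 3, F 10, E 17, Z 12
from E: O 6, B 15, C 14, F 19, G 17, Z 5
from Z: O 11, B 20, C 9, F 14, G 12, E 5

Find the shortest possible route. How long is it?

With 6 stops there are 6!/2 = 360 distinct round trips (a route and its reverse cost the same).
O→B→C→F→G→E→Z→O: 10+13+7+10+17+5+11 = 73
O→B→C→F→G→Z→E→O: 10+13+7+10+12+5+6 = 63
O→B→C→F→E→G→Z→O: 10+13+7+19+17+12+11 = 89
O→B→C→F→E→Z→G→O: 10+13+7+19+5+12+23 = 89
O→B→C→F→Z→G→E→O: 10+13+7+14+12+17+6 = 79
O→B→C→F→Z→E→G→O: 10+13+7+14+5+17+23 = 89
O→B→C→G→F→E→Z→O: 10+13+3+10+19+5+11 = 71
O→B→C→G→F→Z→E→O: 10+13+3+10+14+5+6 = 61
… (352 more)
The minimum is 61.
One optimal route: O → B → C → G → F → Z → E → O (or its reverse).

61 m — the shortest possible round trip.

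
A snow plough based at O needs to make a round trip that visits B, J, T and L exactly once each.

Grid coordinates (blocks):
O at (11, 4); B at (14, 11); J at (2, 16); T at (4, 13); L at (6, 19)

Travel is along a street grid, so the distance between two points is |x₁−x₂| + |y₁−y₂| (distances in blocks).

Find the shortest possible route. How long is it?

There are 12 distinct closed tours to check (reversals are equivalent).
O → B → J → T → L → O: 10+17+5+8+20 = 60
O → B → J → L → T → O: 10+17+7+8+16 = 58
O → B → T → J → L → O: 10+12+5+7+20 = 54
O → B → T → L → J → O: 10+12+8+7+21 = 58
O → B → L → J → T → O: 10+16+7+5+16 = 54
O → B → L → T → J → O: 10+16+8+5+21 = 60
O → J → B → T → L → O: 21+17+12+8+20 = 78
O → J → B → L → T → O: 21+17+16+8+16 = 78
O → J → T → B → L → O: 21+5+12+16+20 = 74
O → J → L → B → T → O: 21+7+16+12+16 = 72
O → T → B → J → L → O: 16+12+17+7+20 = 72
O → T → J → B → L → O: 16+5+17+16+20 = 74
The minimum is 54.
One optimal route: O → B → T → J → L → O (or its reverse).

Minimum total distance: 54 blocks.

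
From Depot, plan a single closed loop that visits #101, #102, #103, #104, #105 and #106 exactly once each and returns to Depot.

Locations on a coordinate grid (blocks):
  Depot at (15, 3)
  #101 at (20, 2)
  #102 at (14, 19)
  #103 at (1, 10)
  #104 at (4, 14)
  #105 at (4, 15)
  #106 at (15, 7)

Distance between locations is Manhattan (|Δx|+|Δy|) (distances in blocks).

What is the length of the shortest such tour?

With 6 stops there are 6!/2 = 360 distinct round trips (a route and its reverse cost the same).
Depot→#101→#102→#103→#104→#105→#106→Depot: 6+23+22+7+1+19+4 = 82
Depot→#101→#102→#103→#104→#106→#105→Depot: 6+23+22+7+18+19+23 = 118
Depot→#101→#102→#103→#105→#104→#106→Depot: 6+23+22+8+1+18+4 = 82
Depot→#101→#102→#103→#105→#106→#104→Depot: 6+23+22+8+19+18+22 = 118
Depot→#101→#102→#103→#106→#104→#105→Depot: 6+23+22+17+18+1+23 = 110
Depot→#101→#102→#103→#106→#105→#104→Depot: 6+23+22+17+19+1+22 = 110
Depot→#101→#102→#104→#103→#105→#106→Depot: 6+23+15+7+8+19+4 = 82
Depot→#101→#102→#104→#103→#106→#105→Depot: 6+23+15+7+17+19+23 = 110
… (352 more)
Depot→#101→#102→#105→#104→#103→#106→Depot: 6+23+14+1+7+17+4 = 72  ← best
The minimum is 72.
One optimal route: Depot → #101 → #102 → #105 → #104 → #103 → #106 → Depot (or its reverse).

72 blocks — the shortest possible round trip.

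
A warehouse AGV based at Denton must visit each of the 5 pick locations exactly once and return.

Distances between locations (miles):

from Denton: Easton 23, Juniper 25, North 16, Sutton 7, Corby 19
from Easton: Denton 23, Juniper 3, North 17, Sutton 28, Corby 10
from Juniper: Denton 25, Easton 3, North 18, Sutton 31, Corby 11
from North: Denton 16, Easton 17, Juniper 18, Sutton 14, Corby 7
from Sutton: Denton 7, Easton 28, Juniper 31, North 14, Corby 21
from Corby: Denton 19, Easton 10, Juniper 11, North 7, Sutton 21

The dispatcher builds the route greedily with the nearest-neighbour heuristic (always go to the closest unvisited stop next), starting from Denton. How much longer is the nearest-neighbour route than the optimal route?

From Denton: Sutton=7, North=16, Corby=19, Easton=23, Juniper=25 → choose Sutton (7).
From Sutton: North=14, Corby=21, Easton=28, Juniper=31 → choose North (14).
From North: Corby=7, Easton=17, Juniper=18 → choose Corby (7).
From Corby: Easton=10, Juniper=11 → choose Easton (10).
From Easton: Juniper=3 → choose Juniper (3).
NN route Denton → Sutton → North → Corby → Easton → Juniper → Denton costs 66.
Optimal: Denton → Easton → Juniper → Corby → North → Sutton → Denton costs 65 (by enumerating all 60 distinct tours).
Excess = 66 − 65 = 1.

1 miles longer than the optimal tour.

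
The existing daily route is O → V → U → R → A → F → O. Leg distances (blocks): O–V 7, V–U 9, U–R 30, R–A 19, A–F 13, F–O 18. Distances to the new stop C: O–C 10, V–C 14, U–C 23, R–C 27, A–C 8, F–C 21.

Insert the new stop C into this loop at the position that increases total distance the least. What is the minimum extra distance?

Insertion cost between consecutive stops i–j is d(i,C) + d(C,j) − d(i,j):
  between O and V: 10 + 14 − 7 = 17
  between V and U: 14 + 23 − 9 = 28
  between U and R: 23 + 27 − 30 = 20
  between R and A: 27 + 8 − 19 = 16
  between A and F: 8 + 21 − 13 = 16
  between F and O: 21 + 10 − 18 = 13
Cheapest insertion is between F and O, adding 13.
New total = 96 + 13 = 109.

+13 blocks — insert C between F and O.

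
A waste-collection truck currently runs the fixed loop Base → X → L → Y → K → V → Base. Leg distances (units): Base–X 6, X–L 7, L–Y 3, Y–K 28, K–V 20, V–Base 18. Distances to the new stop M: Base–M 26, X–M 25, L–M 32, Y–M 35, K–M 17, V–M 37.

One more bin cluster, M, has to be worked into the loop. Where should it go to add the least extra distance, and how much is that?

+24 — insert M between Y and K.

Insertion cost between consecutive stops i–j is d(i,M) + d(M,j) − d(i,j):
  between Base and X: 26 + 25 − 6 = 45
  between X and L: 25 + 32 − 7 = 50
  between L and Y: 32 + 35 − 3 = 64
  between Y and K: 35 + 17 − 28 = 24
  between K and V: 17 + 37 − 20 = 34
  between V and Base: 37 + 26 − 18 = 45
Cheapest insertion is between Y and K, adding 24.
New total = 82 + 24 = 106.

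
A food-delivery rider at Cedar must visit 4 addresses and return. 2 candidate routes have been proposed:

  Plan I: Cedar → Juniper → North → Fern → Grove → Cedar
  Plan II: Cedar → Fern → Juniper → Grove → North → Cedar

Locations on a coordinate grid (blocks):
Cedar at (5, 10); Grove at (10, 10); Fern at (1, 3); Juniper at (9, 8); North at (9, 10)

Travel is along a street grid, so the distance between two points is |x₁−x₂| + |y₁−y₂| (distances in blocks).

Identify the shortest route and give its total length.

32 blocks — Plan II is the shortest.

Plan I: 6 + 2 + 15 + 16 + 5 = 44
Plan II: 11 + 13 + 3 + 1 + 4 = 32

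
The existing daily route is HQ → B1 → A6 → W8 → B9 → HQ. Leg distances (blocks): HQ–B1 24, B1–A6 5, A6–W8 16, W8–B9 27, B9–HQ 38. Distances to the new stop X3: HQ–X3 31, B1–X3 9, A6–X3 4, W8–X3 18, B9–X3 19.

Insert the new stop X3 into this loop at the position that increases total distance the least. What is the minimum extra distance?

Insertion cost between consecutive stops i–j is d(i,X3) + d(X3,j) − d(i,j):
  between HQ and B1: 31 + 9 − 24 = 16
  between B1 and A6: 9 + 4 − 5 = 8
  between A6 and W8: 4 + 18 − 16 = 6
  between W8 and B9: 18 + 19 − 27 = 10
  between B9 and HQ: 19 + 31 − 38 = 12
Cheapest insertion is between A6 and W8, adding 6.
New total = 110 + 6 = 116.

+6 blocks — insert X3 between A6 and W8.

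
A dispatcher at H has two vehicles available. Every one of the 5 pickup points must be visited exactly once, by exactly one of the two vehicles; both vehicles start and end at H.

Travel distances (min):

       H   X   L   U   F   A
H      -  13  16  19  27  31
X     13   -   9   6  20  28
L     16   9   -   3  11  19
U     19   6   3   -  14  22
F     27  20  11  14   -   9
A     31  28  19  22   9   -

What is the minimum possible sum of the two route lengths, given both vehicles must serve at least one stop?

There are 2^4 − 1 = 15 ways to divide the 5 stops into two non-empty groups. For each, the best each vehicle can do is its own shortest tour through its group:
  {X} + {L, U, F, A}: 26 + 73 = 99
  {L} + {X, U, F, A}: 32 + 73 = 105
  {X, L} + {U, F, A}: 38 + 73 = 111
  {U} + {X, L, F, A}: 38 + 73 = 111
  {X, U} + {L, F, A}: 38 + 67 = 105
  {L, U} + {X, F, A}: 38 + 73 = 111
  … (15 splits in total)
Best: vehicle 1 H → X → H = 26; vehicle 2 H → L → U → F → A → H = 73; combined 99.

Minimum combined distance: 99 min.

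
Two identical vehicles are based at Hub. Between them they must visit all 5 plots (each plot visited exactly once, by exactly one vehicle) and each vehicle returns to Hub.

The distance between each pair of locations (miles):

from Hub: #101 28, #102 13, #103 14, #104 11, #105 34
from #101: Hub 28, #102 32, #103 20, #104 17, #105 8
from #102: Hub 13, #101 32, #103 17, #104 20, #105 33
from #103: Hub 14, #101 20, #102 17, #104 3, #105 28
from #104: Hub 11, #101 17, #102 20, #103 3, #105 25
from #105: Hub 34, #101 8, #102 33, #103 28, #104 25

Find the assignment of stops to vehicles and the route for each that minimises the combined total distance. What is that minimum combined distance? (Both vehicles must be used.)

Try each way of splitting the stops between the two vehicles (each non-empty) and, for each split, find the best tour for each vehicle:
  {#101} + {#102, #103, #104, #105}: 56 + 88 = 144
  {#102} + {#101, #103, #104, #105}: 26 + 76 = 102
  {#101, #102} + {#103, #104, #105}: 73 + 76 = 149
  {#103} + {#101, #102, #104, #105}: 28 + 82 = 110
  {#101, #103} + {#102, #104, #105}: 62 + 82 = 144
  {#102, #103} + {#101, #104, #105}: 44 + 70 = 114
  … (15 splits in total)
Best: vehicle 1 Hub → #102 → Hub = 26; vehicle 2 Hub → #103 → #104 → #101 → #105 → Hub = 76; combined 102.

Minimum combined distance: 102 miles.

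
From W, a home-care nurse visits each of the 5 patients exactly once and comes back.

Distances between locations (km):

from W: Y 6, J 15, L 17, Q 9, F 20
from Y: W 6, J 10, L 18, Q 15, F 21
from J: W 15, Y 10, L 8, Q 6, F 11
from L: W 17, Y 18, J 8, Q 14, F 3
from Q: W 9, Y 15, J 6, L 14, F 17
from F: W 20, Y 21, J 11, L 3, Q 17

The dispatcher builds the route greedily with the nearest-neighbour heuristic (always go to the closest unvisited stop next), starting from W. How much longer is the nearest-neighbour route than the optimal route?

6 km longer than the optimal tour.

W: Y=6, Q=9, J=15, L=17, F=20 ⇒ Y
Y: J=10, Q=15, L=18, F=21 ⇒ J
J: Q=6, L=8, F=11 ⇒ Q
Q: L=14, F=17 ⇒ L
L: F=3 ⇒ F
NN route W → Y → J → Q → L → F → W costs 59.
Optimal: W → Y → J → L → F → Q → W costs 53 (by enumerating all 60 distinct tours).
Excess = 59 − 53 = 6.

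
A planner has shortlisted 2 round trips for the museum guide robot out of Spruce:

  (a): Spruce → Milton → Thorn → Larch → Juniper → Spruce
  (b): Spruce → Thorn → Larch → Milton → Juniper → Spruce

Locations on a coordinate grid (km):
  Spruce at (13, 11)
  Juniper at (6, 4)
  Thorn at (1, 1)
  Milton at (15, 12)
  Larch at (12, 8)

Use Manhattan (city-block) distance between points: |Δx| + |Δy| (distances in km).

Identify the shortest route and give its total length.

70 km — (a) is the shortest.

(a): 3 + 25 + 18 + 10 + 14 = 70
(b): 22 + 18 + 7 + 17 + 14 = 78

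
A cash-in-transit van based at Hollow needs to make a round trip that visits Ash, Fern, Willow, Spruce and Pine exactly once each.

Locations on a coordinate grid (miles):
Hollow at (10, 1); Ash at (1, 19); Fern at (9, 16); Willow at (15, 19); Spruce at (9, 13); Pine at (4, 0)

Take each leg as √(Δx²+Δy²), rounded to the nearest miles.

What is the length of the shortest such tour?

Hollow → Ash → Fern → Willow → Spruce → Pine → Hollow: 20+9+7+8+14+6 = 64
Hollow → Ash → Fern → Willow → Pine → Spruce → Hollow: 20+9+7+22+14+12 = 84
Hollow → Ash → Fern → Spruce → Willow → Pine → Hollow: 20+9+3+8+22+6 = 68
Hollow → Ash → Fern → Spruce → Pine → Willow → Hollow: 20+9+3+14+22+19 = 87
Hollow → Ash → Fern → Pine → Willow → Spruce → Hollow: 20+9+17+22+8+12 = 88
Hollow → Ash → Fern → Pine → Spruce → Willow → Hollow: 20+9+17+14+8+19 = 87
Hollow → Ash → Willow → Fern → Spruce → Pine → Hollow: 20+14+7+3+14+6 = 64
Hollow → Ash → Willow → Fern → Pine → Spruce → Hollow: 20+14+7+17+14+12 = 84
Hollow → Ash → Willow → Spruce → Fern → Pine → Hollow: 20+14+8+3+17+6 = 68
Hollow → Ash → Willow → Spruce → Pine → Fern → Hollow: 20+14+8+14+17+15 = 88
Hollow → Ash → Willow → Pine → Fern → Spruce → Hollow: 20+14+22+17+3+12 = 88
Hollow → Ash → Willow → Pine → Spruce → Fern → Hollow: 20+14+22+14+3+15 = 88
Hollow → Ash → Spruce → Fern → Willow → Pine → Hollow: 20+10+3+7+22+6 = 68
Hollow → Ash → Spruce → Fern → Pine → Willow → Hollow: 20+10+3+17+22+19 = 91
… (46 more)
Hollow → Spruce → Fern → Willow → Ash → Pine → Hollow: 12+3+7+14+19+6 = 61  ← best
The minimum is 61.
One optimal route: Hollow → Spruce → Fern → Willow → Ash → Pine → Hollow (or its reverse).

61 miles — the shortest possible round trip.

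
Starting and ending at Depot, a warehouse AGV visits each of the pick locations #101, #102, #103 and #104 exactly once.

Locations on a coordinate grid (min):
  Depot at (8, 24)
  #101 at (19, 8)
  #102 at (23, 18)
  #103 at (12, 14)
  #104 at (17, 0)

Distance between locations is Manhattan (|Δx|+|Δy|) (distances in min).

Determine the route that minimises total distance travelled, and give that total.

Depot → #101 → #102 → #103 → #104 → Depot: 27+14+15+19+33 = 108
Depot → #101 → #102 → #104 → #103 → Depot: 27+14+24+19+14 = 98
Depot → #101 → #103 → #102 → #104 → Depot: 27+13+15+24+33 = 112
Depot → #101 → #103 → #104 → #102 → Depot: 27+13+19+24+21 = 104
Depot → #101 → #104 → #102 → #103 → Depot: 27+10+24+15+14 = 90
Depot → #101 → #104 → #103 → #102 → Depot: 27+10+19+15+21 = 92
Depot → #102 → #101 → #103 → #104 → Depot: 21+14+13+19+33 = 100
Depot → #102 → #101 → #104 → #103 → Depot: 21+14+10+19+14 = 78
Depot → #102 → #103 → #101 → #104 → Depot: 21+15+13+10+33 = 92
Depot → #102 → #104 → #101 → #103 → Depot: 21+24+10+13+14 = 82
Depot → #103 → #101 → #102 → #104 → Depot: 14+13+14+24+33 = 98
Depot → #103 → #102 → #101 → #104 → Depot: 14+15+14+10+33 = 86
The minimum is 78.
One optimal route: Depot → #102 → #101 → #104 → #103 → Depot (or its reverse).

Shortest round trip = 78 min.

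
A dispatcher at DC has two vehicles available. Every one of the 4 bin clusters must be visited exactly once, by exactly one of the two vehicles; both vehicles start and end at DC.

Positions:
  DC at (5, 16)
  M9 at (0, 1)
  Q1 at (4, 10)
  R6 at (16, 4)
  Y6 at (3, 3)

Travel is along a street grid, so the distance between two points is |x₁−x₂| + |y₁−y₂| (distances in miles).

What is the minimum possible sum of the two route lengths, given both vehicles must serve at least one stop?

Try each way of splitting the stops between the two vehicles (each non-empty) and, for each split, find the best tour for each vehicle:
  {M9} + {Q1, R6, Y6}: 40 + 52 = 92
  {Q1} + {M9, R6, Y6}: 14 + 62 = 76
  {M9, Q1} + {R6, Y6}: 40 + 52 = 92
  {R6} + {M9, Q1, Y6}: 46 + 40 = 86
  {M9, R6} + {Q1, Y6}: 62 + 30 = 92
  {Q1, R6} + {M9, Y6}: 48 + 40 = 88
  … (7 splits in total)
Best: vehicle 1 DC → Q1 → DC = 14; vehicle 2 DC → M9 → Y6 → R6 → DC = 62; combined 76.

76 miles — the smallest possible combined total.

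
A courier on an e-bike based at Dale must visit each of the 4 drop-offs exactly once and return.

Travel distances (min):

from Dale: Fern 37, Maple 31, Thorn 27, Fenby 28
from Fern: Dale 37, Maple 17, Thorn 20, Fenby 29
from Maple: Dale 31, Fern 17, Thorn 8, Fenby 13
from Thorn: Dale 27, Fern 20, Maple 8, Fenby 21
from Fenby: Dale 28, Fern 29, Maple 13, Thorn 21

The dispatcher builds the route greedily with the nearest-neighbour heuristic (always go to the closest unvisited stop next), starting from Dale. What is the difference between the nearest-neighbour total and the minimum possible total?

Excess over optimum: 9 min.

Dale: Thorn=27, Fenby=28, Maple=31, Fern=37 ⇒ Thorn
Thorn: Maple=8, Fern=20, Fenby=21 ⇒ Maple
Maple: Fenby=13, Fern=17 ⇒ Fenby
Fenby: Fern=29 ⇒ Fern
NN route Dale → Thorn → Maple → Fenby → Fern → Dale costs 114.
Optimal: Dale → Thorn → Fern → Maple → Fenby → Dale costs 105 (by enumerating all 12 distinct tours).
Excess = 114 − 105 = 9.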